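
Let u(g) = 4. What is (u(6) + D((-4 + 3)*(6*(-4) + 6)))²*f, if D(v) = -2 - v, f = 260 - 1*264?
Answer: -1024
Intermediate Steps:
f = -4 (f = 260 - 264 = -4)
(u(6) + D((-4 + 3)*(6*(-4) + 6)))²*f = (4 + (-2 - (-4 + 3)*(6*(-4) + 6)))²*(-4) = (4 + (-2 - (-1)*(-24 + 6)))²*(-4) = (4 + (-2 - (-1)*(-18)))²*(-4) = (4 + (-2 - 1*18))²*(-4) = (4 + (-2 - 18))²*(-4) = (4 - 20)²*(-4) = (-16)²*(-4) = 256*(-4) = -1024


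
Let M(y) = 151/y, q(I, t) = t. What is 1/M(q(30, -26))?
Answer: -26/151 ≈ -0.17219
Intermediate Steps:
1/M(q(30, -26)) = 1/(151/(-26)) = 1/(151*(-1/26)) = 1/(-151/26) = -26/151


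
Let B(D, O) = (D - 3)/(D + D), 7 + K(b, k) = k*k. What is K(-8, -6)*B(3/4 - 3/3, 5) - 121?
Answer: 135/2 ≈ 67.500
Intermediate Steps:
K(b, k) = -7 + k² (K(b, k) = -7 + k*k = -7 + k²)
B(D, O) = (-3 + D)/(2*D) (B(D, O) = (-3 + D)/((2*D)) = (-3 + D)*(1/(2*D)) = (-3 + D)/(2*D))
K(-8, -6)*B(3/4 - 3/3, 5) - 121 = (-7 + (-6)²)*((-3 + (3/4 - 3/3))/(2*(3/4 - 3/3))) - 121 = (-7 + 36)*((-3 + (3*(¼) - 3*⅓))/(2*(3*(¼) - 3*⅓))) - 121 = 29*((-3 + (¾ - 1))/(2*(¾ - 1))) - 121 = 29*((-3 - ¼)/(2*(-¼))) - 121 = 29*((½)*(-4)*(-13/4)) - 121 = 29*(13/2) - 121 = 377/2 - 121 = 135/2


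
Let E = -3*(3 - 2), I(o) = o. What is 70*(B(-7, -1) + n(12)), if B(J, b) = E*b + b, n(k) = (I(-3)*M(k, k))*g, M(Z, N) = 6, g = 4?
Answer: -4900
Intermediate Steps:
E = -3 (E = -3*1 = -3)
n(k) = -72 (n(k) = -3*6*4 = -18*4 = -72)
B(J, b) = -2*b (B(J, b) = -3*b + b = -2*b)
70*(B(-7, -1) + n(12)) = 70*(-2*(-1) - 72) = 70*(2 - 72) = 70*(-70) = -4900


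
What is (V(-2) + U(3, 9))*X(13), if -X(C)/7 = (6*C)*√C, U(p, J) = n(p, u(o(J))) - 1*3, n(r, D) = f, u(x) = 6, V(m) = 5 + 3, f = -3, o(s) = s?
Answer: -1092*√13 ≈ -3937.3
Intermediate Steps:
V(m) = 8
n(r, D) = -3
U(p, J) = -6 (U(p, J) = -3 - 1*3 = -3 - 3 = -6)
X(C) = -42*C^(3/2) (X(C) = -7*6*C*√C = -42*C^(3/2))
(V(-2) + U(3, 9))*X(13) = (8 - 6)*(-546*√13) = 2*(-546*√13) = -1092*√13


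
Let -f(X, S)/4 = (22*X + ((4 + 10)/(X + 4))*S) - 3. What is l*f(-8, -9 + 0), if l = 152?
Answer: 89680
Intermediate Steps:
f(X, S) = 12 - 88*X - 56*S/(4 + X) (f(X, S) = -4*((22*X + ((4 + 10)/(X + 4))*S) - 3) = -4*((22*X + (14/(4 + X))*S) - 3) = -4*((22*X + 14*S/(4 + X)) - 3) = -4*(-3 + 22*X + 14*S/(4 + X)) = 12 - 88*X - 56*S/(4 + X))
l*f(-8, -9 + 0) = 152*(4*(12 - 85*(-8) - 22*(-8)² - 14*(-9 + 0))/(4 - 8)) = 152*(4*(12 + 680 - 22*64 - 14*(-9))/(-4)) = 152*(4*(-¼)*(12 + 680 - 1408 + 126)) = 152*(4*(-¼)*(-590)) = 152*590 = 89680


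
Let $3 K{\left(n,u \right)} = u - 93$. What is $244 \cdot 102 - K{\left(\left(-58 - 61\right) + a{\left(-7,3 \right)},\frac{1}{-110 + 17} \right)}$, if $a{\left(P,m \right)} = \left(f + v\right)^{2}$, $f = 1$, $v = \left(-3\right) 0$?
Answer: $\frac{6952402}{279} \approx 24919.0$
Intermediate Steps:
$v = 0$
$a{\left(P,m \right)} = 1$ ($a{\left(P,m \right)} = \left(1 + 0\right)^{2} = 1^{2} = 1$)
$K{\left(n,u \right)} = -31 + \frac{u}{3}$ ($K{\left(n,u \right)} = \frac{u - 93}{3} = \frac{-93 + u}{3} = -31 + \frac{u}{3}$)
$244 \cdot 102 - K{\left(\left(-58 - 61\right) + a{\left(-7,3 \right)},\frac{1}{-110 + 17} \right)} = 244 \cdot 102 - \left(-31 + \frac{1}{3 \left(-110 + 17\right)}\right) = 24888 - \left(-31 + \frac{1}{3 \left(-93\right)}\right) = 24888 - \left(-31 + \frac{1}{3} \left(- \frac{1}{93}\right)\right) = 24888 - \left(-31 - \frac{1}{279}\right) = 24888 - - \frac{8650}{279} = 24888 + \frac{8650}{279} = \frac{6952402}{279}$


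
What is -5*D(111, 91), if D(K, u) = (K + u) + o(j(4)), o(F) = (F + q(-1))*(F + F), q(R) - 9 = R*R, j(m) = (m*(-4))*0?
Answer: -1010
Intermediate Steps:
j(m) = 0 (j(m) = -4*m*0 = 0)
q(R) = 9 + R² (q(R) = 9 + R*R = 9 + R²)
o(F) = 2*F*(10 + F) (o(F) = (F + (9 + (-1)²))*(F + F) = (F + (9 + 1))*(2*F) = (F + 10)*(2*F) = (10 + F)*(2*F) = 2*F*(10 + F))
D(K, u) = K + u (D(K, u) = (K + u) + 2*0*(10 + 0) = (K + u) + 2*0*10 = (K + u) + 0 = K + u)
-5*D(111, 91) = -5*(111 + 91) = -5*202 = -1010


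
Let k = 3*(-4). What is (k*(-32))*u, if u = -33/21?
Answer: -4224/7 ≈ -603.43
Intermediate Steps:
u = -11/7 (u = -33*1/21 = -11/7 ≈ -1.5714)
k = -12
(k*(-32))*u = -12*(-32)*(-11/7) = 384*(-11/7) = -4224/7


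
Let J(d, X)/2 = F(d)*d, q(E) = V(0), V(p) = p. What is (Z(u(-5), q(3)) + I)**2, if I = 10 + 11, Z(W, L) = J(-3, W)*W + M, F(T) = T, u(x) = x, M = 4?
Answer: 4225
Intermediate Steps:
q(E) = 0
J(d, X) = 2*d**2 (J(d, X) = 2*(d*d) = 2*d**2)
Z(W, L) = 4 + 18*W (Z(W, L) = (2*(-3)**2)*W + 4 = (2*9)*W + 4 = 18*W + 4 = 4 + 18*W)
I = 21
(Z(u(-5), q(3)) + I)**2 = ((4 + 18*(-5)) + 21)**2 = ((4 - 90) + 21)**2 = (-86 + 21)**2 = (-65)**2 = 4225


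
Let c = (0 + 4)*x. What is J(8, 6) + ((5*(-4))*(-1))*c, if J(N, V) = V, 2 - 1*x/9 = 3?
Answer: -714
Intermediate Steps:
x = -9 (x = 18 - 9*3 = 18 - 27 = -9)
c = -36 (c = (0 + 4)*(-9) = 4*(-9) = -36)
J(8, 6) + ((5*(-4))*(-1))*c = 6 + ((5*(-4))*(-1))*(-36) = 6 - 20*(-1)*(-36) = 6 + 20*(-36) = 6 - 720 = -714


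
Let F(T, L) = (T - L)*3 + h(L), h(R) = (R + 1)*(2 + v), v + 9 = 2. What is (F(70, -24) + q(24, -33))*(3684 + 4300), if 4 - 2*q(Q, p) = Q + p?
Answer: 3221544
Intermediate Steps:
v = -7 (v = -9 + 2 = -7)
h(R) = -5 - 5*R (h(R) = (R + 1)*(2 - 7) = (1 + R)*(-5) = -5 - 5*R)
F(T, L) = -5 - 8*L + 3*T (F(T, L) = (T - L)*3 + (-5 - 5*L) = (-3*L + 3*T) + (-5 - 5*L) = -5 - 8*L + 3*T)
q(Q, p) = 2 - Q/2 - p/2 (q(Q, p) = 2 - (Q + p)/2 = 2 + (-Q/2 - p/2) = 2 - Q/2 - p/2)
(F(70, -24) + q(24, -33))*(3684 + 4300) = ((-5 - 8*(-24) + 3*70) + (2 - ½*24 - ½*(-33)))*(3684 + 4300) = ((-5 + 192 + 210) + (2 - 12 + 33/2))*7984 = (397 + 13/2)*7984 = (807/2)*7984 = 3221544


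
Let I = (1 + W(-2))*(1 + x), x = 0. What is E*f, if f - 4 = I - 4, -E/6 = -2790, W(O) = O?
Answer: -16740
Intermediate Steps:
E = 16740 (E = -6*(-2790) = 16740)
I = -1 (I = (1 - 2)*(1 + 0) = -1*1 = -1)
f = -1 (f = 4 + (-1 - 4) = 4 - 5 = -1)
E*f = 16740*(-1) = -16740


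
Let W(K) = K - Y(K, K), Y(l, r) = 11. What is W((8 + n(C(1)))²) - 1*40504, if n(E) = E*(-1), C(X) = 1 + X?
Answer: -40479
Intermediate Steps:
n(E) = -E
W(K) = -11 + K (W(K) = K - 1*11 = K - 11 = -11 + K)
W((8 + n(C(1)))²) - 1*40504 = (-11 + (8 - (1 + 1))²) - 1*40504 = (-11 + (8 - 1*2)²) - 40504 = (-11 + (8 - 2)²) - 40504 = (-11 + 6²) - 40504 = (-11 + 36) - 40504 = 25 - 40504 = -40479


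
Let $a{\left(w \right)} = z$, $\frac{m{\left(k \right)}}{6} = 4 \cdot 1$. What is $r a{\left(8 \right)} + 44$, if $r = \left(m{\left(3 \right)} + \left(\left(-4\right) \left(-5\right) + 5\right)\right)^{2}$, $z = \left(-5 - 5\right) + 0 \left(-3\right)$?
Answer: $-23966$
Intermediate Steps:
$m{\left(k \right)} = 24$ ($m{\left(k \right)} = 6 \cdot 4 \cdot 1 = 6 \cdot 4 = 24$)
$z = -10$ ($z = -10 + 0 = -10$)
$r = 2401$ ($r = \left(24 + \left(\left(-4\right) \left(-5\right) + 5\right)\right)^{2} = \left(24 + \left(20 + 5\right)\right)^{2} = \left(24 + 25\right)^{2} = 49^{2} = 2401$)
$a{\left(w \right)} = -10$
$r a{\left(8 \right)} + 44 = 2401 \left(-10\right) + 44 = -24010 + 44 = -23966$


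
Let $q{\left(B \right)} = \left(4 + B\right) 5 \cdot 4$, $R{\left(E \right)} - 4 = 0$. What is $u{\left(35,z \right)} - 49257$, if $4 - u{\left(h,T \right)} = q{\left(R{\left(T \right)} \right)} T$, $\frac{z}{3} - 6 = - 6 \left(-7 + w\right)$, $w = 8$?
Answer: $-49253$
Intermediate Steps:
$R{\left(E \right)} = 4$ ($R{\left(E \right)} = 4 + 0 = 4$)
$q{\left(B \right)} = 80 + 20 B$ ($q{\left(B \right)} = \left(4 + B\right) 20 = 80 + 20 B$)
$z = 0$ ($z = 18 + 3 \left(- 6 \left(-7 + 8\right)\right) = 18 + 3 \left(\left(-6\right) 1\right) = 18 + 3 \left(-6\right) = 18 - 18 = 0$)
$u{\left(h,T \right)} = 4 - 160 T$ ($u{\left(h,T \right)} = 4 - \left(80 + 20 \cdot 4\right) T = 4 - \left(80 + 80\right) T = 4 - 160 T$)
$u{\left(35,z \right)} - 49257 = \left(4 - 0\right) - 49257 = \left(4 + 0\right) - 49257 = 4 - 49257 = -49253$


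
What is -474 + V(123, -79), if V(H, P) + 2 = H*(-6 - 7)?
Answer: -2075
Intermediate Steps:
V(H, P) = -2 - 13*H (V(H, P) = -2 + H*(-6 - 7) = -2 + H*(-13) = -2 - 13*H)
-474 + V(123, -79) = -474 + (-2 - 13*123) = -474 + (-2 - 1599) = -474 - 1601 = -2075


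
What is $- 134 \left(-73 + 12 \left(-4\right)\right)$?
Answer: $16214$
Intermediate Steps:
$- 134 \left(-73 + 12 \left(-4\right)\right) = - 134 \left(-73 - 48\right) = \left(-134\right) \left(-121\right) = 16214$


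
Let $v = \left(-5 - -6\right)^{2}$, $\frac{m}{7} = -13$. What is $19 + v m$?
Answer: $-72$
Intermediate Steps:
$m = -91$ ($m = 7 \left(-13\right) = -91$)
$v = 1$ ($v = \left(-5 + 6\right)^{2} = 1^{2} = 1$)
$19 + v m = 19 + 1 \left(-91\right) = 19 - 91 = -72$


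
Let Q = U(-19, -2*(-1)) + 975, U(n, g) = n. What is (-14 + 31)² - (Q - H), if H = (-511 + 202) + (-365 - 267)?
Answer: -1608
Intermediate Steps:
Q = 956 (Q = -19 + 975 = 956)
H = -941 (H = -309 - 632 = -941)
(-14 + 31)² - (Q - H) = (-14 + 31)² - (956 - 1*(-941)) = 17² - (956 + 941) = 289 - 1*1897 = 289 - 1897 = -1608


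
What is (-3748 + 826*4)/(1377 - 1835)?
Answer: 222/229 ≈ 0.96943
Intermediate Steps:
(-3748 + 826*4)/(1377 - 1835) = (-3748 + 3304)/(-458) = -444*(-1/458) = 222/229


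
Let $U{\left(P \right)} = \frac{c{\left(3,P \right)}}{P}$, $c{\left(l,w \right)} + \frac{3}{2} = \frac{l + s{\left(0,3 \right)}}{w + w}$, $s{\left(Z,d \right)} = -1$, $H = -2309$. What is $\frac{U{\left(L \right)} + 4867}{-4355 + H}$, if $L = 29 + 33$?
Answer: $- \frac{1169291}{1601026} \approx -0.73034$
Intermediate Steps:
$c{\left(l,w \right)} = - \frac{3}{2} + \frac{-1 + l}{2 w}$ ($c{\left(l,w \right)} = - \frac{3}{2} + \frac{l - 1}{w + w} = - \frac{3}{2} + \frac{-1 + l}{2 w}$)
$L = 62$
$U{\left(P \right)} = \frac{2 - 3 P}{2 P^{2}}$ ($U{\left(P \right)} = \frac{\frac{1}{2} \frac{1}{P} \left(-1 + 3 - 3 P\right)}{P} = \frac{\frac{1}{2} \frac{1}{P} \left(2 - 3 P\right)}{P} = \frac{2 - 3 P}{2 P^{2}}$)
$\frac{U{\left(L \right)} + 4867}{-4355 + H} = \frac{\frac{2 - 186}{2 \cdot 3844} + 4867}{-4355 - 2309} = \frac{\frac{1}{2} \cdot \frac{1}{3844} \left(2 - 186\right) + 4867}{-6664} = \left(\frac{1}{2} \cdot \frac{1}{3844} \left(-184\right) + 4867\right) \left(- \frac{1}{6664}\right) = \left(- \frac{23}{961} + 4867\right) \left(- \frac{1}{6664}\right) = \frac{4677164}{961} \left(- \frac{1}{6664}\right) = - \frac{1169291}{1601026}$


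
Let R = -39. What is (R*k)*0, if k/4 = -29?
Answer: 0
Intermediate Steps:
k = -116 (k = 4*(-29) = -116)
(R*k)*0 = -39*(-116)*0 = 4524*0 = 0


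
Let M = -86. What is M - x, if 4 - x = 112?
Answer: 22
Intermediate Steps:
x = -108 (x = 4 - 1*112 = 4 - 112 = -108)
M - x = -86 - 1*(-108) = -86 + 108 = 22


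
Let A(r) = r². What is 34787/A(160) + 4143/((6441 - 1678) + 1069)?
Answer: 12872441/6220800 ≈ 2.0693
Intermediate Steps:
34787/A(160) + 4143/((6441 - 1678) + 1069) = 34787/(160²) + 4143/((6441 - 1678) + 1069) = 34787/25600 + 4143/(4763 + 1069) = 34787*(1/25600) + 4143/5832 = 34787/25600 + 4143*(1/5832) = 34787/25600 + 1381/1944 = 12872441/6220800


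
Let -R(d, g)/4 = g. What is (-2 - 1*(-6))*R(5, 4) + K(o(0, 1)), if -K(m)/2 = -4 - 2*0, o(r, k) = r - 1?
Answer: -56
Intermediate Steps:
R(d, g) = -4*g
o(r, k) = -1 + r
K(m) = 8 (K(m) = -2*(-4 - 2*0) = -2*(-4 + 0) = -2*(-4) = 8)
(-2 - 1*(-6))*R(5, 4) + K(o(0, 1)) = (-2 - 1*(-6))*(-4*4) + 8 = (-2 + 6)*(-16) + 8 = 4*(-16) + 8 = -64 + 8 = -56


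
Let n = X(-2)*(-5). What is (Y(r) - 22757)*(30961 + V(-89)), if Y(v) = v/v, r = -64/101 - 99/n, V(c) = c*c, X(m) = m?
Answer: -884798792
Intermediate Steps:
V(c) = c²
n = 10 (n = -2*(-5) = 10)
r = -10639/1010 (r = -64/101 - 99/10 = -10639/1010 ≈ -10.534)
Y(v) = 1
(Y(r) - 22757)*(30961 + V(-89)) = (1 - 22757)*(30961 + (-89)²) = -22756*(30961 + 7921) = -22756*38882 = -884798792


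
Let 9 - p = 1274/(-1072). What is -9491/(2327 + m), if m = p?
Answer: -5087176/1252733 ≈ -4.0609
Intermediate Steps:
p = 5461/536 (p = 9 - 1274/(-1072) = 9 - 1274*(-1)/1072 = 9 - 1*(-637/536) = 9 + 637/536 = 5461/536 ≈ 10.188)
m = 5461/536 ≈ 10.188
-9491/(2327 + m) = -9491/(2327 + 5461/536) = -9491/1252733/536 = -9491*536/1252733 = -5087176/1252733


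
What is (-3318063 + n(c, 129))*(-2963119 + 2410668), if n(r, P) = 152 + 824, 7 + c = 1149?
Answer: 1832528030237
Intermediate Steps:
c = 1142 (c = -7 + 1149 = 1142)
n(r, P) = 976
(-3318063 + n(c, 129))*(-2963119 + 2410668) = (-3318063 + 976)*(-2963119 + 2410668) = -3317087*(-552451) = 1832528030237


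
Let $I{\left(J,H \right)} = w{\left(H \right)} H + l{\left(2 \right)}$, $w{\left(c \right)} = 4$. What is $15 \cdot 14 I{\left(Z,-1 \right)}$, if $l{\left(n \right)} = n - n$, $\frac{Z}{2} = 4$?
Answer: $-840$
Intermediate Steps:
$Z = 8$ ($Z = 2 \cdot 4 = 8$)
$l{\left(n \right)} = 0$
$I{\left(J,H \right)} = 4 H$ ($I{\left(J,H \right)} = 4 H + 0 = 4 H$)
$15 \cdot 14 I{\left(Z,-1 \right)} = 15 \cdot 14 \cdot 4 \left(-1\right) = 210 \left(-4\right) = -840$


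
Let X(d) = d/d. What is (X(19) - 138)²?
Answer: 18769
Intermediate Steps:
X(d) = 1
(X(19) - 138)² = (1 - 138)² = (-137)² = 18769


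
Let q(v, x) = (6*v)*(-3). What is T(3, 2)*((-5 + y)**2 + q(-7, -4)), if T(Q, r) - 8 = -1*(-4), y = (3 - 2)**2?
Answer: 1704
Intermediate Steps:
q(v, x) = -18*v
y = 1 (y = 1**2 = 1)
T(Q, r) = 12 (T(Q, r) = 8 - 1*(-4) = 8 + 4 = 12)
T(3, 2)*((-5 + y)**2 + q(-7, -4)) = 12*((-5 + 1)**2 - 18*(-7)) = 12*((-4)**2 + 126) = 12*(16 + 126) = 12*142 = 1704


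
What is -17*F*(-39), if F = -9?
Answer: -5967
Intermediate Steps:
-17*F*(-39) = -17*(-9)*(-39) = 153*(-39) = -5967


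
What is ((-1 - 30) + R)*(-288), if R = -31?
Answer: 17856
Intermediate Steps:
((-1 - 30) + R)*(-288) = ((-1 - 30) - 31)*(-288) = (-31 - 31)*(-288) = -62*(-288) = 17856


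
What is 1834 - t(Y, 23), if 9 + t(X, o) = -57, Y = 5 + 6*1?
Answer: 1900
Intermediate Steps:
Y = 11 (Y = 5 + 6 = 11)
t(X, o) = -66 (t(X, o) = -9 - 57 = -66)
1834 - t(Y, 23) = 1834 - 1*(-66) = 1834 + 66 = 1900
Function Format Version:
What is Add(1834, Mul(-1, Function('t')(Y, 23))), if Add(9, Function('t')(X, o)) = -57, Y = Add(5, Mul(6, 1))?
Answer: 1900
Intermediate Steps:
Y = 11 (Y = Add(5, 6) = 11)
Function('t')(X, o) = -66 (Function('t')(X, o) = Add(-9, -57) = -66)
Add(1834, Mul(-1, Function('t')(Y, 23))) = Add(1834, Mul(-1, -66)) = Add(1834, 66) = 1900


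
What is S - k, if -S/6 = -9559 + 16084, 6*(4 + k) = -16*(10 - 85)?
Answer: -39346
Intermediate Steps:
k = 196 (k = -4 + (-16*(10 - 85))/6 = -4 + (-16*(-75))/6 = -4 + (1/6)*1200 = -4 + 200 = 196)
S = -39150 (S = -6*(-9559 + 16084) = -6*6525 = -39150)
S - k = -39150 - 1*196 = -39150 - 196 = -39346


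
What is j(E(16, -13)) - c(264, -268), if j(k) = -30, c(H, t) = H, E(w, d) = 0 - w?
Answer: -294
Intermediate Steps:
E(w, d) = -w
j(E(16, -13)) - c(264, -268) = -30 - 1*264 = -30 - 264 = -294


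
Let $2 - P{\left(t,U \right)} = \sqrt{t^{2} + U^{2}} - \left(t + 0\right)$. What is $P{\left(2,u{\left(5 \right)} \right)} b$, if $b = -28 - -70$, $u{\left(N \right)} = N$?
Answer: $168 - 42 \sqrt{29} \approx -58.177$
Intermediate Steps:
$b = 42$ ($b = -28 + 70 = 42$)
$P{\left(t,U \right)} = 2 + t - \sqrt{U^{2} + t^{2}}$ ($P{\left(t,U \right)} = 2 - \left(\sqrt{t^{2} + U^{2}} - \left(t + 0\right)\right) = 2 - \left(\sqrt{U^{2} + t^{2}} - t\right) = 2 + \left(t - \sqrt{U^{2} + t^{2}}\right) = 2 + t - \sqrt{U^{2} + t^{2}}$)
$P{\left(2,u{\left(5 \right)} \right)} b = \left(2 + 2 - \sqrt{5^{2} + 2^{2}}\right) 42 = \left(2 + 2 - \sqrt{25 + 4}\right) 42 = \left(2 + 2 - \sqrt{29}\right) 42 = \left(4 - \sqrt{29}\right) 42 = 168 - 42 \sqrt{29}$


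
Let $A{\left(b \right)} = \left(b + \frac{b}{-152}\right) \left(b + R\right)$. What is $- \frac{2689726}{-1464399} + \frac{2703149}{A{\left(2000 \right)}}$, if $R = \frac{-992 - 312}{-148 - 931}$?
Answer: $\frac{100134188287671317}{39789539613558000} \approx 2.5166$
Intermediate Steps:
$R = \frac{1304}{1079}$ ($R = - \frac{1304}{-1079} = \left(-1304\right) \left(- \frac{1}{1079}\right) = \frac{1304}{1079} \approx 1.2085$)
$A{\left(b \right)} = \frac{151 b \left(\frac{1304}{1079} + b\right)}{152}$ ($A{\left(b \right)} = \left(b + \frac{b}{-152}\right) \left(b + \frac{1304}{1079}\right) = \left(b + b \left(- \frac{1}{152}\right)\right) \left(\frac{1304}{1079} + b\right) = \left(b - \frac{b}{152}\right) \left(\frac{1304}{1079} + b\right) = \frac{151 b}{152} \left(\frac{1304}{1079} + b\right) = \frac{151 b \left(\frac{1304}{1079} + b\right)}{152}$)
$- \frac{2689726}{-1464399} + \frac{2703149}{A{\left(2000 \right)}} = - \frac{2689726}{-1464399} + \frac{2703149}{\frac{151}{164008} \cdot 2000 \left(1304 + 1079 \cdot 2000\right)} = \left(-2689726\right) \left(- \frac{1}{1464399}\right) + \frac{2703149}{\frac{151}{164008} \cdot 2000 \left(1304 + 2158000\right)} = \frac{2689726}{1464399} + \frac{2703149}{\frac{151}{164008} \cdot 2000 \cdot 2159304} = \frac{2689726}{1464399} + \frac{2703149}{\frac{81513726000}{20501}} = \frac{2689726}{1464399} + 2703149 \cdot \frac{20501}{81513726000} = \frac{2689726}{1464399} + \frac{55417257649}{81513726000} = \frac{100134188287671317}{39789539613558000}$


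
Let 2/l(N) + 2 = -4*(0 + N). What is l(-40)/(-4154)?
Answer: -1/328166 ≈ -3.0472e-6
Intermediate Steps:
l(N) = 2/(-2 - 4*N) (l(N) = 2/(-2 - 4*(0 + N)) = 2/(-2 - 4*N))
l(-40)/(-4154) = -1/(1 + 2*(-40))/(-4154) = -1/(1 - 80)*(-1/4154) = -1/(-79)*(-1/4154) = -1*(-1/79)*(-1/4154) = (1/79)*(-1/4154) = -1/328166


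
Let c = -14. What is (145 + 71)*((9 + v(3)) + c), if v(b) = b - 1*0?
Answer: -432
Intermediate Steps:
v(b) = b (v(b) = b + 0 = b)
(145 + 71)*((9 + v(3)) + c) = (145 + 71)*((9 + 3) - 14) = 216*(12 - 14) = 216*(-2) = -432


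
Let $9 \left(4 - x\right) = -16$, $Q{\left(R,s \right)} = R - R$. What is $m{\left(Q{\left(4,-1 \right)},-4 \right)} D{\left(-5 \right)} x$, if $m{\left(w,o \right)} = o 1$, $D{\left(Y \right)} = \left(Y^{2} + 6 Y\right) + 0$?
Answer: $\frac{1040}{9} \approx 115.56$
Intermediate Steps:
$Q{\left(R,s \right)} = 0$
$x = \frac{52}{9}$ ($x = 4 - - \frac{16}{9} = 4 + \frac{16}{9} = \frac{52}{9} \approx 5.7778$)
$D{\left(Y \right)} = Y^{2} + 6 Y$
$m{\left(w,o \right)} = o$
$m{\left(Q{\left(4,-1 \right)},-4 \right)} D{\left(-5 \right)} x = - 4 \left(- 5 \left(6 - 5\right)\right) \frac{52}{9} = - 4 \left(\left(-5\right) 1\right) \frac{52}{9} = \left(-4\right) \left(-5\right) \frac{52}{9} = 20 \cdot \frac{52}{9} = \frac{1040}{9}$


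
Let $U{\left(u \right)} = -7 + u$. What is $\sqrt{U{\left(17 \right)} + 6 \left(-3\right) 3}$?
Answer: $2 i \sqrt{11} \approx 6.6332 i$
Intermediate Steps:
$\sqrt{U{\left(17 \right)} + 6 \left(-3\right) 3} = \sqrt{\left(-7 + 17\right) + 6 \left(-3\right) 3} = \sqrt{10 - 54} = \sqrt{-44} = 2 i \sqrt{11}$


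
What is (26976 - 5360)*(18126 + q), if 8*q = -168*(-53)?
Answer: 415870224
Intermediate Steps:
q = 1113 (q = (-168*(-53))/8 = (⅛)*8904 = 1113)
(26976 - 5360)*(18126 + q) = (26976 - 5360)*(18126 + 1113) = 21616*19239 = 415870224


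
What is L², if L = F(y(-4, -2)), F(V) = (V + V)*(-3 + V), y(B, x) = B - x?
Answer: 400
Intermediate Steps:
F(V) = 2*V*(-3 + V) (F(V) = (2*V)*(-3 + V) = 2*V*(-3 + V))
L = 20 (L = 2*(-4 - 1*(-2))*(-3 + (-4 - 1*(-2))) = 2*(-4 + 2)*(-3 + (-4 + 2)) = 2*(-2)*(-3 - 2) = 2*(-2)*(-5) = 20)
L² = 20² = 400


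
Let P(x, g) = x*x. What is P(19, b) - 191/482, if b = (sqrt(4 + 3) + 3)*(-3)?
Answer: 173811/482 ≈ 360.60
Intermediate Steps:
b = -9 - 3*sqrt(7) (b = (sqrt(7) + 3)*(-3) = (3 + sqrt(7))*(-3) = -9 - 3*sqrt(7) ≈ -16.937)
P(x, g) = x**2
P(19, b) - 191/482 = 19**2 - 191/482 = 361 - 191*1/482 = 361 - 191/482 = 173811/482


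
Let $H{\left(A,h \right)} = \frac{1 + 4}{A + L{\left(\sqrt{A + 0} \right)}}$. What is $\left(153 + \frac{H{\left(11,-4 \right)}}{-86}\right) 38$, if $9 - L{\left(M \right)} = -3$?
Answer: $\frac{5749951}{989} \approx 5813.9$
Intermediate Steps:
$L{\left(M \right)} = 12$ ($L{\left(M \right)} = 9 - -3 = 9 + 3 = 12$)
$H{\left(A,h \right)} = \frac{5}{12 + A}$ ($H{\left(A,h \right)} = \frac{1 + 4}{A + 12} = \frac{5}{12 + A}$)
$\left(153 + \frac{H{\left(11,-4 \right)}}{-86}\right) 38 = \left(153 + \frac{5 \frac{1}{12 + 11}}{-86}\right) 38 = \left(153 + \frac{5}{23} \left(- \frac{1}{86}\right)\right) 38 = \left(153 - \frac{5}{1978}\right) 38 = \frac{302629}{1978} \cdot 38 = \frac{5749951}{989}$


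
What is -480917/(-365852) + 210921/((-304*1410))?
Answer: 10747866099/13068233440 ≈ 0.82244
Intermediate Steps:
-480917/(-365852) + 210921/((-304*1410)) = -480917*(-1/365852) + 210921/(-428640) = 480917/365852 + 210921*(-1/428640) = 480917/365852 - 70307/142880 = 10747866099/13068233440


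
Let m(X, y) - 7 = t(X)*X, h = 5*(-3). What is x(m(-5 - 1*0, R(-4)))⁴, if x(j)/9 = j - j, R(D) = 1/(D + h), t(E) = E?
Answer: 0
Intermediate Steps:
h = -15
R(D) = 1/(-15 + D) (R(D) = 1/(D - 15) = 1/(-15 + D))
m(X, y) = 7 + X² (m(X, y) = 7 + X*X = 7 + X²)
x(j) = 0 (x(j) = 9*(j - j) = 9*0 = 0)
x(m(-5 - 1*0, R(-4)))⁴ = 0⁴ = 0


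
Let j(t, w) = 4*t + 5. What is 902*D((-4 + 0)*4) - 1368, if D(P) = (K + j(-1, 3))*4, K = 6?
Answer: 23888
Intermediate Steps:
j(t, w) = 5 + 4*t
D(P) = 28 (D(P) = (6 + (5 + 4*(-1)))*4 = (6 + (5 - 4))*4 = (6 + 1)*4 = 7*4 = 28)
902*D((-4 + 0)*4) - 1368 = 902*28 - 1368 = 25256 - 1368 = 23888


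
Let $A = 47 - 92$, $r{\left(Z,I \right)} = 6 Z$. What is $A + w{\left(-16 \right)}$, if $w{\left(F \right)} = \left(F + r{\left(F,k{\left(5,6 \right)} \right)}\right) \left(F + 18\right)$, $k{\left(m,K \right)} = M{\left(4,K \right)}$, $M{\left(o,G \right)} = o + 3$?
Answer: $-269$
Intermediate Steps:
$M{\left(o,G \right)} = 3 + o$
$k{\left(m,K \right)} = 7$ ($k{\left(m,K \right)} = 3 + 4 = 7$)
$w{\left(F \right)} = 7 F \left(18 + F\right)$ ($w{\left(F \right)} = \left(F + 6 F\right) \left(F + 18\right) = 7 F \left(18 + F\right)$)
$A = -45$
$A + w{\left(-16 \right)} = -45 + 7 \left(-16\right) \left(18 - 16\right) = -45 + 7 \left(-16\right) 2 = -45 - 224 = -269$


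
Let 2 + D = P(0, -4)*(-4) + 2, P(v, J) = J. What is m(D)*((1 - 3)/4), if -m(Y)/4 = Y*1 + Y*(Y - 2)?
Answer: 480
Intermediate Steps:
D = 16 (D = -2 + (-4*(-4) + 2) = -2 + (16 + 2) = -2 + 18 = 16)
m(Y) = -4*Y - 4*Y*(-2 + Y) (m(Y) = -4*(Y*1 + Y*(Y - 2)) = -4*(Y + Y*(-2 + Y)) = -4*Y - 4*Y*(-2 + Y))
m(D)*((1 - 3)/4) = (4*16*(1 - 1*16))*((1 - 3)/4) = (4*16*(1 - 16))*((¼)*(-2)) = (4*16*(-15))*(-½) = -960*(-½) = 480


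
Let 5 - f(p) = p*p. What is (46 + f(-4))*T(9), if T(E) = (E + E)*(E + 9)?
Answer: 11340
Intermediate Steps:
f(p) = 5 - p² (f(p) = 5 - p*p = 5 - p²)
T(E) = 2*E*(9 + E) (T(E) = (2*E)*(9 + E) = 2*E*(9 + E))
(46 + f(-4))*T(9) = (46 + (5 - 1*(-4)²))*(2*9*(9 + 9)) = (46 + (5 - 1*16))*(2*9*18) = (46 + (5 - 16))*324 = (46 - 11)*324 = 35*324 = 11340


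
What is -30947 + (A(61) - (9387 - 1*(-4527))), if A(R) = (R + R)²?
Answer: -29977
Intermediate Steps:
A(R) = 4*R² (A(R) = (2*R)² = 4*R²)
-30947 + (A(61) - (9387 - 1*(-4527))) = -30947 + (4*61² - (9387 - 1*(-4527))) = -30947 + (4*3721 - (9387 + 4527)) = -30947 + (14884 - 1*13914) = -30947 + (14884 - 13914) = -30947 + 970 = -29977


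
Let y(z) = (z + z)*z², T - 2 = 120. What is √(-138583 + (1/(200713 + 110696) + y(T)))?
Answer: √37638511973969018/103803 ≈ 1869.0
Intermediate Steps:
T = 122 (T = 2 + 120 = 122)
y(z) = 2*z³ (y(z) = (2*z)*z² = 2*z³)
√(-138583 + (1/(200713 + 110696) + y(T))) = √(-138583 + (1/(200713 + 110696) + 2*122³)) = √(-138583 + (1/311409 + 2*1815848)) = √(-138583 + (1/311409 + 3631696)) = √(-138583 + 1130942819665/311409) = √(1087786826218/311409) = √37638511973969018/103803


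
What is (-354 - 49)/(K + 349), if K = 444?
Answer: -31/61 ≈ -0.50820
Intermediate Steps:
(-354 - 49)/(K + 349) = (-354 - 49)/(444 + 349) = -403/793 = -403*1/793 = -31/61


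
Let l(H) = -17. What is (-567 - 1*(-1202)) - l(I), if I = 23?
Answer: 652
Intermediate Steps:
(-567 - 1*(-1202)) - l(I) = (-567 - 1*(-1202)) - 1*(-17) = (-567 + 1202) + 17 = 635 + 17 = 652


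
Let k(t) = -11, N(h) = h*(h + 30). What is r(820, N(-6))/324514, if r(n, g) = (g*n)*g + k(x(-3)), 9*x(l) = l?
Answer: 17003509/324514 ≈ 52.397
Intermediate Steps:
N(h) = h*(30 + h)
x(l) = l/9
r(n, g) = -11 + n*g**2 (r(n, g) = (g*n)*g - 11 = n*g**2 - 11 = -11 + n*g**2)
r(820, N(-6))/324514 = (-11 + 820*(-6*(30 - 6))**2)/324514 = (-11 + 820*(-6*24)**2)*(1/324514) = (-11 + 820*(-144)**2)*(1/324514) = (-11 + 820*20736)*(1/324514) = (-11 + 17003520)*(1/324514) = 17003509*(1/324514) = 17003509/324514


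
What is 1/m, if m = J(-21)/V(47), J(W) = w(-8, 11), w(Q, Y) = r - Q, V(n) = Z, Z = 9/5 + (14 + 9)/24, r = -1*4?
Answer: 331/480 ≈ 0.68958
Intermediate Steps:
r = -4
Z = 331/120 (Z = 9*(⅕) + 23*(1/24) = 9/5 + 23/24 = 331/120 ≈ 2.7583)
V(n) = 331/120
w(Q, Y) = -4 - Q
J(W) = 4 (J(W) = -4 - 1*(-8) = -4 + 8 = 4)
m = 480/331 (m = 4/(331/120) = 4*(120/331) = 480/331 ≈ 1.4502)
1/m = 1/(480/331) = 331/480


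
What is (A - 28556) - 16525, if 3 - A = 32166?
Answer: -77244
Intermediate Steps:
A = -32163 (A = 3 - 1*32166 = 3 - 32166 = -32163)
(A - 28556) - 16525 = (-32163 - 28556) - 16525 = -60719 - 16525 = -77244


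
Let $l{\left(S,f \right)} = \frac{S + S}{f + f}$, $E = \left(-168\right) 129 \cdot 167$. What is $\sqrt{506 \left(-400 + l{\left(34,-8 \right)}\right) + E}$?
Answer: $\frac{i \sqrt{15295098}}{2} \approx 1955.4 i$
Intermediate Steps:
$E = -3619224$ ($E = \left(-21672\right) 167 = -3619224$)
$l{\left(S,f \right)} = \frac{S}{f}$ ($l{\left(S,f \right)} = \frac{2 S}{2 f} = 2 S \frac{1}{2 f} = \frac{S}{f}$)
$\sqrt{506 \left(-400 + l{\left(34,-8 \right)}\right) + E} = \sqrt{506 \left(-400 + \frac{34}{-8}\right) - 3619224} = \sqrt{506 \left(-400 + 34 \left(- \frac{1}{8}\right)\right) - 3619224} = \sqrt{506 \left(-400 - \frac{17}{4}\right) - 3619224} = \sqrt{506 \left(- \frac{1617}{4}\right) - 3619224} = \sqrt{- \frac{409101}{2} - 3619224} = \sqrt{- \frac{7647549}{2}} = \frac{i \sqrt{15295098}}{2}$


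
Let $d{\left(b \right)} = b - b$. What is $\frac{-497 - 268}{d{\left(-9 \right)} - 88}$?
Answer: $\frac{765}{88} \approx 8.6932$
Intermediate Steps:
$d{\left(b \right)} = 0$
$\frac{-497 - 268}{d{\left(-9 \right)} - 88} = \frac{-497 - 268}{0 - 88} = - \frac{765}{-88} = \left(-765\right) \left(- \frac{1}{88}\right) = \frac{765}{88}$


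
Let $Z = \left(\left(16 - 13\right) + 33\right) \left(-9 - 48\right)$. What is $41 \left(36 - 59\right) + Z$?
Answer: $-2995$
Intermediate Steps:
$Z = -2052$ ($Z = \left(3 + 33\right) \left(-57\right) = 36 \left(-57\right) = -2052$)
$41 \left(36 - 59\right) + Z = 41 \left(36 - 59\right) - 2052 = 41 \left(-23\right) - 2052 = -943 - 2052 = -2995$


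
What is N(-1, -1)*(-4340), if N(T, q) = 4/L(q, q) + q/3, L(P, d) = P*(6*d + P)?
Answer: -3100/3 ≈ -1033.3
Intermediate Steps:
L(P, d) = P*(P + 6*d)
N(T, q) = q/3 + 4/(7*q²) (N(T, q) = 4/((q*(q + 6*q))) + q/3 = 4/((q*(7*q))) + q*(⅓) = 4/((7*q²)) + q/3 = 4*(1/(7*q²)) + q/3 = 4/(7*q²) + q/3 = q/3 + 4/(7*q²))
N(-1, -1)*(-4340) = ((⅓)*(-1) + (4/7)/(-1)²)*(-4340) = (-⅓ + (4/7)*1)*(-4340) = (-⅓ + 4/7)*(-4340) = (5/21)*(-4340) = -3100/3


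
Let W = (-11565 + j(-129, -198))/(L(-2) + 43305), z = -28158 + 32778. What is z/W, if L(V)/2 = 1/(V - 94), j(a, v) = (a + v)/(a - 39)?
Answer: -11203864210/647531 ≈ -17302.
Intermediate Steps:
j(a, v) = (a + v)/(-39 + a)
z = 4620
L(V) = 2/(-94 + V) (L(V) = 2/(V - 94) = 2/(-94 + V))
W = -3885186/14550473 (W = (-11565 + (-129 - 198)/(-39 - 129))/(2/(-94 - 2) + 43305) = (-11565 - 327/(-168))/(2/(-96) + 43305) = (-11565 - 1/168*(-327))/(2*(-1/96) + 43305) = (-11565 + 109/56)/(-1/48 + 43305) = -647531/(56*2078639/48) = -647531/56*48/2078639 = -3885186/14550473 ≈ -0.26701)
z/W = 4620/(-3885186/14550473) = 4620*(-14550473/3885186) = -11203864210/647531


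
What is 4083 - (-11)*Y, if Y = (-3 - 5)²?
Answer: 4787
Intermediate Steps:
Y = 64 (Y = (-8)² = 64)
4083 - (-11)*Y = 4083 - (-11)*64 = 4083 - 1*(-704) = 4083 + 704 = 4787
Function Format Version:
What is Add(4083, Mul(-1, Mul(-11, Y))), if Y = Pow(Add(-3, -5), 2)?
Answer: 4787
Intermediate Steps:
Y = 64 (Y = Pow(-8, 2) = 64)
Add(4083, Mul(-1, Mul(-11, Y))) = Add(4083, Mul(-1, Mul(-11, 64))) = Add(4083, Mul(-1, -704)) = Add(4083, 704) = 4787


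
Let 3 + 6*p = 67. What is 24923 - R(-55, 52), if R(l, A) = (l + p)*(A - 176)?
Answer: 58277/3 ≈ 19426.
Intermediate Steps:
p = 32/3 (p = -½ + (⅙)*67 = -½ + 67/6 = 32/3 ≈ 10.667)
R(l, A) = (-176 + A)*(32/3 + l) (R(l, A) = (l + 32/3)*(A - 176) = (32/3 + l)*(-176 + A) = (-176 + A)*(32/3 + l))
24923 - R(-55, 52) = 24923 - (-5632/3 - 176*(-55) + (32/3)*52 + 52*(-55)) = 24923 - (-5632/3 + 9680 + 1664/3 - 2860) = 24923 - 1*16492/3 = 24923 - 16492/3 = 58277/3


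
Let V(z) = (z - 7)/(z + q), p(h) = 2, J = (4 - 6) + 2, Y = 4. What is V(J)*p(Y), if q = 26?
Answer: -7/13 ≈ -0.53846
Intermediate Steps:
J = 0 (J = -2 + 2 = 0)
V(z) = (-7 + z)/(26 + z) (V(z) = (z - 7)/(z + 26) = (-7 + z)/(26 + z))
V(J)*p(Y) = ((-7 + 0)/(26 + 0))*2 = (-7/26)*2 = ((1/26)*(-7))*2 = -7/26*2 = -7/13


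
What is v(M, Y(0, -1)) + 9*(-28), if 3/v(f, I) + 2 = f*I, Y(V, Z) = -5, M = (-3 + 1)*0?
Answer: -507/2 ≈ -253.50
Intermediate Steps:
M = 0 (M = -2*0 = 0)
v(f, I) = 3/(-2 + I*f) (v(f, I) = 3/(-2 + f*I) = 3/(-2 + I*f))
v(M, Y(0, -1)) + 9*(-28) = 3/(-2 - 5*0) + 9*(-28) = 3/(-2 + 0) - 252 = 3/(-2) - 252 = 3*(-1/2) - 252 = -3/2 - 252 = -507/2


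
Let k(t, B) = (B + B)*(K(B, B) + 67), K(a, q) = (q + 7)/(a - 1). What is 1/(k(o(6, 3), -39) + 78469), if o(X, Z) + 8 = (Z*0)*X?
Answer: 5/365903 ≈ 1.3665e-5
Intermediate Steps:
K(a, q) = (7 + q)/(-1 + a)
o(X, Z) = -8 (o(X, Z) = -8 + (Z*0)*X = -8 + 0*X = -8 + 0 = -8)
k(t, B) = 2*B*(67 + (7 + B)/(-1 + B)) (k(t, B) = (B + B)*((7 + B)/(-1 + B) + 67) = (2*B)*(67 + (7 + B)/(-1 + B)) = 2*B*(67 + (7 + B)/(-1 + B)))
1/(k(o(6, 3), -39) + 78469) = 1/(8*(-39)*(-15 + 17*(-39))/(-1 - 39) + 78469) = 1/(8*(-39)*(-15 - 663)/(-40) + 78469) = 1/(8*(-39)*(-1/40)*(-678) + 78469) = 1/(-26442/5 + 78469) = 1/(365903/5) = 5/365903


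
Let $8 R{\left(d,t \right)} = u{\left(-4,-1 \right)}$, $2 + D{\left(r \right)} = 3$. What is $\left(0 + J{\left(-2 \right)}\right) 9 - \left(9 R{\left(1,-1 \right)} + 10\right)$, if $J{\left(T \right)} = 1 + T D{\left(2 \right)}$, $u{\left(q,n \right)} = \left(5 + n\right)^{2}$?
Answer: $-37$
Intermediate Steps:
$D{\left(r \right)} = 1$ ($D{\left(r \right)} = -2 + 3 = 1$)
$R{\left(d,t \right)} = 2$ ($R{\left(d,t \right)} = \frac{\left(5 - 1\right)^{2}}{8} = \frac{4^{2}}{8} = \frac{1}{8} \cdot 16 = 2$)
$J{\left(T \right)} = 1 + T$ ($J{\left(T \right)} = 1 + T 1 = 1 + T$)
$\left(0 + J{\left(-2 \right)}\right) 9 - \left(9 R{\left(1,-1 \right)} + 10\right) = \left(0 + \left(1 - 2\right)\right) 9 - \left(9 \cdot 2 + 10\right) = \left(0 - 1\right) 9 - \left(18 + 10\right) = \left(-1\right) 9 - 28 = -9 - 28 = -37$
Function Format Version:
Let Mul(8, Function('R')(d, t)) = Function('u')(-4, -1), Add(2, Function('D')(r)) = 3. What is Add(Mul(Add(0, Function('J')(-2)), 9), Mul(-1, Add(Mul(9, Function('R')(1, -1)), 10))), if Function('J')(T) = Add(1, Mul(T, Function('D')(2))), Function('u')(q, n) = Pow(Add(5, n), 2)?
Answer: -37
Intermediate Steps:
Function('D')(r) = 1 (Function('D')(r) = Add(-2, 3) = 1)
Function('R')(d, t) = 2 (Function('R')(d, t) = Mul(Rational(1, 8), Pow(Add(5, -1), 2)) = Mul(Rational(1, 8), Pow(4, 2)) = Mul(Rational(1, 8), 16) = 2)
Function('J')(T) = Add(1, T) (Function('J')(T) = Add(1, Mul(T, 1)) = Add(1, T))
Add(Mul(Add(0, Function('J')(-2)), 9), Mul(-1, Add(Mul(9, Function('R')(1, -1)), 10))) = Add(Mul(Add(0, Add(1, -2)), 9), Mul(-1, Add(Mul(9, 2), 10))) = Add(Mul(Add(0, -1), 9), Mul(-1, Add(18, 10))) = Add(Mul(-1, 9), Mul(-1, 28)) = Add(-9, -28) = -37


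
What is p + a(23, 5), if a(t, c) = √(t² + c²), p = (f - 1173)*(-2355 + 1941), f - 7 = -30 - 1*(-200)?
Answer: 412344 + √554 ≈ 4.1237e+5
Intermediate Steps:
f = 177 (f = 7 + (-30 - 1*(-200)) = 7 + (-30 + 200) = 7 + 170 = 177)
p = 412344 (p = (177 - 1173)*(-2355 + 1941) = -996*(-414) = 412344)
a(t, c) = √(c² + t²)
p + a(23, 5) = 412344 + √(5² + 23²) = 412344 + √(25 + 529) = 412344 + √554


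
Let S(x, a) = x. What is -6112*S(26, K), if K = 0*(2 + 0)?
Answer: -158912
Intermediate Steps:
K = 0 (K = 0*2 = 0)
-6112*S(26, K) = -6112*26 = -158912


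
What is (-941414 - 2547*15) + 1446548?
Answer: 466929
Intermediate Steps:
(-941414 - 2547*15) + 1446548 = (-941414 - 38205) + 1446548 = -979619 + 1446548 = 466929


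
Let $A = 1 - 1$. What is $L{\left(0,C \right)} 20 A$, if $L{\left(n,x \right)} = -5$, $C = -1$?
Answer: $0$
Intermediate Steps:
$A = 0$ ($A = 1 - 1 = 0$)
$L{\left(0,C \right)} 20 A = \left(-5\right) 20 \cdot 0 = \left(-100\right) 0 = 0$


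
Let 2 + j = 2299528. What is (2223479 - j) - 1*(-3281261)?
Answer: 3205214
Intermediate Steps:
j = 2299526 (j = -2 + 2299528 = 2299526)
(2223479 - j) - 1*(-3281261) = (2223479 - 1*2299526) - 1*(-3281261) = (2223479 - 2299526) + 3281261 = -76047 + 3281261 = 3205214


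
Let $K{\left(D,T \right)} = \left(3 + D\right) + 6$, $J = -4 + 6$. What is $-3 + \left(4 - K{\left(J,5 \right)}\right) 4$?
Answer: $-31$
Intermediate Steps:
$J = 2$
$K{\left(D,T \right)} = 9 + D$
$-3 + \left(4 - K{\left(J,5 \right)}\right) 4 = -3 + \left(4 - \left(9 + 2\right)\right) 4 = -3 + \left(4 - 11\right) 4 = -3 - 28 = -31$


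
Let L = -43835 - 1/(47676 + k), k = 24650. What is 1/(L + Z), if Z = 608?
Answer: -72326/3126436003 ≈ -2.3134e-5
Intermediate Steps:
L = -3170410211/72326 (L = -43835 - 1/(47676 + 24650) = -43835 - 1/72326 = -3170410211/72326 ≈ -43835.)
1/(L + Z) = 1/(-3170410211/72326 + 608) = 1/(-3126436003/72326) = -72326/3126436003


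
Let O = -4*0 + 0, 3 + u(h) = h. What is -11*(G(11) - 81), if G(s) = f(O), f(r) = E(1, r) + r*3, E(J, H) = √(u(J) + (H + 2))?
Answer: 891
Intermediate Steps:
u(h) = -3 + h
O = 0 (O = 0 + 0 = 0)
E(J, H) = √(-1 + H + J) (E(J, H) = √((-3 + J) + (H + 2)) = √((-3 + J) + (2 + H)) = √(-1 + H + J))
f(r) = √r + 3*r (f(r) = √(-1 + r + 1) + r*3 = √r + 3*r)
G(s) = 0 (G(s) = √0 + 3*0 = 0 + 0 = 0)
-11*(G(11) - 81) = -11*(0 - 81) = -11*(-81) = 891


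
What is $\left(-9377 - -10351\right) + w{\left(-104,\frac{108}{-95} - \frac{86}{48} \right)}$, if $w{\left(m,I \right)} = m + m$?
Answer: $766$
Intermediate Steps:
$w{\left(m,I \right)} = 2 m$
$\left(-9377 - -10351\right) + w{\left(-104,\frac{108}{-95} - \frac{86}{48} \right)} = \left(-9377 - -10351\right) + 2 \left(-104\right) = \left(-9377 + 10351\right) - 208 = 974 - 208 = 766$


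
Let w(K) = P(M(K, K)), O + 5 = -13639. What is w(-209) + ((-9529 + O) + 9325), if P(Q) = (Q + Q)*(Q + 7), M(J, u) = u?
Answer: 70588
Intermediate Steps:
O = -13644 (O = -5 - 13639 = -13644)
P(Q) = 2*Q*(7 + Q) (P(Q) = (2*Q)*(7 + Q) = 2*Q*(7 + Q))
w(K) = 2*K*(7 + K)
w(-209) + ((-9529 + O) + 9325) = 2*(-209)*(7 - 209) + ((-9529 - 13644) + 9325) = 2*(-209)*(-202) + (-23173 + 9325) = 84436 - 13848 = 70588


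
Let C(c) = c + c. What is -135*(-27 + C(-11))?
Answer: 6615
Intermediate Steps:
C(c) = 2*c
-135*(-27 + C(-11)) = -135*(-27 + 2*(-11)) = -135*(-27 - 22) = -135*(-49) = 6615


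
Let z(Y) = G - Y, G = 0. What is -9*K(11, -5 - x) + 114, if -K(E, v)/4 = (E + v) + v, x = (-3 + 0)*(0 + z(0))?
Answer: 150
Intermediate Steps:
z(Y) = -Y (z(Y) = 0 - Y = -Y)
x = 0 (x = (-3 + 0)*(0 - 1*0) = -3*(0 + 0) = -3*0 = 0)
K(E, v) = -8*v - 4*E (K(E, v) = -4*((E + v) + v) = -4*(E + 2*v) = -8*v - 4*E)
-9*K(11, -5 - x) + 114 = -9*(-8*(-5 - 1*0) - 4*11) + 114 = -9*(-8*(-5 + 0) - 44) + 114 = -9*(-8*(-5) - 44) + 114 = -9*(40 - 44) + 114 = -9*(-4) + 114 = 36 + 114 = 150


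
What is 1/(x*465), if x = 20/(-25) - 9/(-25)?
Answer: -5/1023 ≈ -0.0048876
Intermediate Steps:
x = -11/25 (x = 20*(-1/25) - 9*(-1/25) = -4/5 + 9/25 = -11/25 ≈ -0.44000)
1/(x*465) = 1/(-11/25*465) = 1/(-1023/5) = -5/1023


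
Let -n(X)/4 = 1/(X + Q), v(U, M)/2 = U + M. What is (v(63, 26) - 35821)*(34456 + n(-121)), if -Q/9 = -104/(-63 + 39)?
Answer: -49124643963/40 ≈ -1.2281e+9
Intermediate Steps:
Q = -39 (Q = -(-936)/(-63 + 39) = -(-936)/(-24) = -(-936)*(-1)/24 = -9*13/3 = -39)
v(U, M) = 2*M + 2*U (v(U, M) = 2*(U + M) = 2*(M + U) = 2*M + 2*U)
n(X) = -4/(-39 + X) (n(X) = -4/(X - 39) = -4/(-39 + X))
(v(63, 26) - 35821)*(34456 + n(-121)) = ((2*26 + 2*63) - 35821)*(34456 - 4/(-39 - 121)) = ((52 + 126) - 35821)*(34456 - 4/(-160)) = (178 - 35821)*(34456 - 4*(-1/160)) = -35643*(34456 + 1/40) = -35643*1378241/40 = -49124643963/40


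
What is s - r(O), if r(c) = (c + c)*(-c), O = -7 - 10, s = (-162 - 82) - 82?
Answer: 252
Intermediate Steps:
s = -326 (s = -244 - 82 = -326)
O = -17
r(c) = -2*c**2 (r(c) = (2*c)*(-c) = -2*c**2)
s - r(O) = -326 - (-2)*(-17)**2 = -326 - (-2)*289 = -326 - 1*(-578) = -326 + 578 = 252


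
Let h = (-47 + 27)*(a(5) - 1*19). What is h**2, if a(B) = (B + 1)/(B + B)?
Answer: 135424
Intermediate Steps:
a(B) = (1 + B)/(2*B) (a(B) = (1 + B)/((2*B)) = (1 + B)*(1/(2*B)) = (1 + B)/(2*B))
h = 368 (h = (-47 + 27)*((1/2)*(1 + 5)/5 - 1*19) = -20*((1/2)*(1/5)*6 - 19) = -20*(3/5 - 19) = -20*(-92/5) = 368)
h**2 = 368**2 = 135424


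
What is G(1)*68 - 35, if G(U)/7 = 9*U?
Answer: 4249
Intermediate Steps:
G(U) = 63*U (G(U) = 7*(9*U) = 63*U)
G(1)*68 - 35 = (63*1)*68 - 35 = 63*68 - 35 = 4284 - 35 = 4249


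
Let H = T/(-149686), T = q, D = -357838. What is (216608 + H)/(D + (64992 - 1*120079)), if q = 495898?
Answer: -3242268919/6180909155 ≈ -0.52456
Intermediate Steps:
T = 495898
H = -247949/74843 (H = 495898/(-149686) = 495898*(-1/149686) = -247949/74843 ≈ -3.3129)
(216608 + H)/(D + (64992 - 1*120079)) = (216608 - 247949/74843)/(-357838 + (64992 - 1*120079)) = 16211344595/(74843*(-357838 + (64992 - 120079))) = 16211344595/(74843*(-357838 - 55087)) = (16211344595/74843)/(-412925) = (16211344595/74843)*(-1/412925) = -3242268919/6180909155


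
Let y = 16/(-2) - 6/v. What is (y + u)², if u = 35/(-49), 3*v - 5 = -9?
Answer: 3481/196 ≈ 17.760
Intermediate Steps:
v = -4/3 (v = 5/3 + (⅓)*(-9) = 5/3 - 3 = -4/3 ≈ -1.3333)
y = -7/2 (y = 16/(-2) - 6/(-4/3) = 16*(-½) - 6*(-¾) = -8 + 9/2 = -7/2 ≈ -3.5000)
u = -5/7 (u = 35*(-1/49) = -5/7 ≈ -0.71429)
(y + u)² = (-7/2 - 5/7)² = (-59/14)² = 3481/196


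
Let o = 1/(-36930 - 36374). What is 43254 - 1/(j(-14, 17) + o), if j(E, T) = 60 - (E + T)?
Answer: 180729282754/4178327 ≈ 43254.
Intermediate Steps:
j(E, T) = 60 - E - T (j(E, T) = 60 + (-E - T) = 60 - E - T)
o = -1/73304 (o = 1/(-73304) = -1/73304 ≈ -1.3642e-5)
43254 - 1/(j(-14, 17) + o) = 43254 - 1/((60 - 1*(-14) - 1*17) - 1/73304) = 43254 - 1/((60 + 14 - 17) - 1/73304) = 43254 - 1/(57 - 1/73304) = 43254 - 1/4178327/73304 = 43254 - 1*73304/4178327 = 43254 - 73304/4178327 = 180729282754/4178327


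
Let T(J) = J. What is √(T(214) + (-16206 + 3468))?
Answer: 2*I*√3131 ≈ 111.91*I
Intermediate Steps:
√(T(214) + (-16206 + 3468)) = √(214 + (-16206 + 3468)) = √(214 - 12738) = √(-12524) = 2*I*√3131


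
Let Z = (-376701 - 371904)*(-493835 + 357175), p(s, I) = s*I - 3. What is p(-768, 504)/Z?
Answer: -397/104927548 ≈ -3.7836e-6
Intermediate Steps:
p(s, I) = -3 + I*s (p(s, I) = I*s - 3 = -3 + I*s)
Z = 102304359300 (Z = -748605*(-136660) = 102304359300)
p(-768, 504)/Z = (-3 + 504*(-768))/102304359300 = (-3 - 387072)*(1/102304359300) = -387075*1/102304359300 = -397/104927548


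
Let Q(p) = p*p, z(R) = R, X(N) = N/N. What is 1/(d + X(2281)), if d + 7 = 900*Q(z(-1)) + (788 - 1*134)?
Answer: 1/1548 ≈ 0.00064600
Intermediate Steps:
X(N) = 1
Q(p) = p**2
d = 1547 (d = -7 + (900*(-1)**2 + (788 - 1*134)) = -7 + (900*1 + (788 - 134)) = -7 + (900 + 654) = -7 + 1554 = 1547)
1/(d + X(2281)) = 1/(1547 + 1) = 1/1548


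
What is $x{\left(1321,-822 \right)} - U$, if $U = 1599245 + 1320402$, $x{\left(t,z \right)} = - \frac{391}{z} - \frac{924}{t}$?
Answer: $- \frac{3170333973731}{1085862} \approx -2.9196 \cdot 10^{6}$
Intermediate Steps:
$x{\left(t,z \right)} = - \frac{924}{t} - \frac{391}{z}$
$U = 2919647$
$x{\left(1321,-822 \right)} - U = \left(- \frac{924}{1321} - \frac{391}{-822}\right) - 2919647 = \left(\left(-924\right) \frac{1}{1321} - - \frac{391}{822}\right) - 2919647 = \left(- \frac{924}{1321} + \frac{391}{822}\right) - 2919647 = - \frac{243017}{1085862} - 2919647 = - \frac{3170333973731}{1085862}$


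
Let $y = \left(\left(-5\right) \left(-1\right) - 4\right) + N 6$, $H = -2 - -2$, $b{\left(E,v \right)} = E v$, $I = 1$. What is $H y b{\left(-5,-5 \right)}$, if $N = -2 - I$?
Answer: $0$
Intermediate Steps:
$N = -3$ ($N = -2 - 1 = -3$)
$H = 0$ ($H = -2 + 2 = 0$)
$y = -17$ ($y = \left(\left(-5\right) \left(-1\right) - 4\right) - 18 = \left(5 - 4\right) - 18 = 1 - 18 = -17$)
$H y b{\left(-5,-5 \right)} = 0 \left(-17\right) \left(\left(-5\right) \left(-5\right)\right) = 0 \cdot 25 = 0$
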